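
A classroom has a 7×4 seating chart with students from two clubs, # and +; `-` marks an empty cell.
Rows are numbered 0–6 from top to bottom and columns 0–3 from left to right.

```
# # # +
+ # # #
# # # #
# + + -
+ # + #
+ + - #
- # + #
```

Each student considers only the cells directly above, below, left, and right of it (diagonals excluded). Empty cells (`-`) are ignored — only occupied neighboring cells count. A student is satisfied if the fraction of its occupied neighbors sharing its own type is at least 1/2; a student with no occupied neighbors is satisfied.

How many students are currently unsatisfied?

Row 0: (0,0)# 1/2 ✓ · (0,1)# 3/3 ✓ · (0,2)# 2/3 ✓ · (0,3)+ 0/2 ✗
Row 1: (1,0)+ 0/3 ✗ · (1,1)# 3/4 ✓ · (1,2)# 4/4 ✓ · (1,3)# 2/3 ✓
Row 2: (2,0)# 2/3 ✓ · (2,1)# 3/4 ✓ · (2,2)# 3/4 ✓ · (2,3)# 2/2 ✓
Row 3: (3,0)# 1/3 ✗ · (3,1)+ 1/4 ✗ · (3,2)+ 2/3 ✓
Row 4: (4,0)+ 1/3 ✗ · (4,1)# 0/4 ✗ · (4,2)+ 1/3 ✗ · (4,3)# 1/2 ✓
Row 5: (5,0)+ 2/2 ✓ · (5,1)+ 1/3 ✗ · (5,3)# 2/2 ✓
Row 6: (6,1)# 0/2 ✗ · (6,2)+ 0/2 ✗ · (6,3)# 1/2 ✓
Unsatisfied: (0,3), (1,0), (3,0), (3,1), (4,0), (4,1), (4,2), (5,1), (6,1), (6,2) — 10 in total.

10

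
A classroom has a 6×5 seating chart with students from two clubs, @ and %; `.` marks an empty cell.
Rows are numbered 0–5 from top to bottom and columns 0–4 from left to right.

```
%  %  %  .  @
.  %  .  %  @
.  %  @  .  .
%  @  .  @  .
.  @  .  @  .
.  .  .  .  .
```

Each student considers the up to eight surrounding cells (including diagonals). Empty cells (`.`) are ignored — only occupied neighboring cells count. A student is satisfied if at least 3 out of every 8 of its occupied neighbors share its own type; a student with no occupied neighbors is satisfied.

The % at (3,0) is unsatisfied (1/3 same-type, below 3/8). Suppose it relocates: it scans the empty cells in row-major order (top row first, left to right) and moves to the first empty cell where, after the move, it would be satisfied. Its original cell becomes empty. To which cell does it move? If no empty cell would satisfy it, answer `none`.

(0,3)

Vacating (3,0). Empty cells in order:
  (0,3): 2/4 same-type → satisfied — stop here.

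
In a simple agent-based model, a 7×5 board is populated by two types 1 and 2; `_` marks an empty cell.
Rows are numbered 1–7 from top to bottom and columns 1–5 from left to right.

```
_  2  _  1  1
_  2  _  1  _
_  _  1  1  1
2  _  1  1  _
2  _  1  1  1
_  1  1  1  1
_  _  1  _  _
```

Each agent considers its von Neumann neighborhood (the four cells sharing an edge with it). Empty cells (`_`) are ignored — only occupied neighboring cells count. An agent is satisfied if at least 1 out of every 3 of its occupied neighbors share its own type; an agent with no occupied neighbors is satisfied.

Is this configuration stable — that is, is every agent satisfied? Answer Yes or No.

Yes

Row 1: (1,2)2 1/1 satisfied · (1,4)1 2/2 satisfied · (1,5)1 1/1 satisfied
Row 2: (2,2)2 1/1 satisfied · (2,4)1 2/2 satisfied
Row 3: (3,3)1 2/2 satisfied · (3,4)1 4/4 satisfied · (3,5)1 1/1 satisfied
Row 4: (4,1)2 1/1 satisfied · (4,3)1 3/3 satisfied · (4,4)1 3/3 satisfied
Row 5: (5,1)2 1/1 satisfied · (5,3)1 3/3 satisfied · (5,4)1 4/4 satisfied · (5,5)1 2/2 satisfied
Row 6: (6,2)1 1/1 satisfied · (6,3)1 4/4 satisfied · (6,4)1 3/3 satisfied · (6,5)1 2/2 satisfied
Row 7: (7,3)1 1/1 satisfied
All meet the threshold, so the configuration is stable.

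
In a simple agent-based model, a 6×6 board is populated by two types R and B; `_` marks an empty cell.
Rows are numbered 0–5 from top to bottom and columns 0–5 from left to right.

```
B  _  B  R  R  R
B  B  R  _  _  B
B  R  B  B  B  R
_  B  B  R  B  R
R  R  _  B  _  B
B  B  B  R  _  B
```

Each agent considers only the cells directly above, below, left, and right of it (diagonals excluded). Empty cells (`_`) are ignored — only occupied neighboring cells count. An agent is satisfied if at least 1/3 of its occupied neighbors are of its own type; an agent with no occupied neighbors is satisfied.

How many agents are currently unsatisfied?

Row 0: (0,0)B 1/1 ok · (0,2)B 0/2 unhappy · (0,3)R 1/2 ok · (0,4)R 2/2 ok · (0,5)R 1/2 ok
Row 1: (1,0)B 3/3 ok · (1,1)B 1/3 ok · (1,2)R 0/3 unhappy · (1,5)B 0/2 unhappy
Row 2: (2,0)B 1/2 ok · (2,1)R 0/4 unhappy · (2,2)B 2/4 ok · (2,3)B 2/3 ok · (2,4)B 2/3 ok · (2,5)R 1/3 ok
Row 3: (3,1)B 1/3 ok · (3,2)B 2/3 ok · (3,3)R 0/4 unhappy · (3,4)B 1/3 ok · (3,5)R 1/3 ok
Row 4: (4,0)R 1/2 ok · (4,1)R 1/3 ok · (4,3)B 0/2 unhappy · (4,5)B 1/2 ok
Row 5: (5,0)B 1/2 ok · (5,1)B 2/3 ok · (5,2)B 1/2 ok · (5,3)R 0/2 unhappy · (5,5)B 1/1 ok
Unsatisfied: (0,2), (1,2), (1,5), (2,1), (3,3), (4,3), (5,3) — 7 in total.

7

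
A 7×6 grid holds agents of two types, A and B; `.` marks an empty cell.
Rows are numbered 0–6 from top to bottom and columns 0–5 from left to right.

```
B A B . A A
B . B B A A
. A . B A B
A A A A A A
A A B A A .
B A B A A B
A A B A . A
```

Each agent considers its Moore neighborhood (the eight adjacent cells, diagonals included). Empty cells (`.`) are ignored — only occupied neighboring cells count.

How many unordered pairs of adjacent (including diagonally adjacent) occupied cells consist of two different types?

Scan each occupied cell's neighbors to the right and below (and the two forward diagonals) so each pair is counted once.
Row 0: B(0,0)–A(0,1)≠ B(0,0)–B(1,0)= A(0,1)–B(0,2)≠ A(0,1)–B(1,2)≠ A(0,1)–B(1,0)≠ B(0,2)–B(1,2)= B(0,2)–B(1,3)= A(0,4)–A(0,5)= A(0,4)–A(1,4)= A(0,4)–A(1,5)= A(0,4)–B(1,3)≠ A(0,5)–A(1,5)= A(0,5)–A(1,4)=  → 5/13 unlike.
Row 1: B(1,0)–A(2,1)≠ B(1,2)–B(1,3)= B(1,2)–B(2,3)= B(1,2)–A(2,1)≠ B(1,3)–A(1,4)≠ B(1,3)–B(2,3)= B(1,3)–A(2,4)≠ A(1,4)–A(1,5)= A(1,4)–A(2,4)= A(1,4)–B(2,5)≠ A(1,4)–B(2,3)≠ A(1,5)–B(2,5)≠ A(1,5)–A(2,4)=  → 7/13 unlike.
Row 2: A(2,1)–A(3,1)= A(2,1)–A(3,2)= A(2,1)–A(3,0)= B(2,3)–A(2,4)≠ B(2,3)–A(3,3)≠ B(2,3)–A(3,4)≠ B(2,3)–A(3,2)≠ A(2,4)–B(2,5)≠ A(2,4)–A(3,4)= A(2,4)–A(3,5)= A(2,4)–A(3,3)= B(2,5)–A(3,5)≠ B(2,5)–A(3,4)≠  → 7/13 unlike.
Row 3: A(3,0)–A(3,1)= A(3,0)–A(4,0)= A(3,0)–A(4,1)= A(3,1)–A(3,2)= A(3,1)–A(4,1)= A(3,1)–B(4,2)≠ A(3,1)–A(4,0)= A(3,2)–A(3,3)= A(3,2)–B(4,2)≠ A(3,2)–A(4,3)= A(3,2)–A(4,1)= A(3,3)–A(3,4)= A(3,3)–A(4,3)= A(3,3)–A(4,4)= A(3,3)–B(4,2)≠ A(3,4)–A(3,5)= A(3,4)–A(4,4)= A(3,4)–A(4,3)= A(3,5)–A(4,4)=  → 3/19 unlike.
Row 4: A(4,0)–A(4,1)= A(4,0)–B(5,0)≠ A(4,0)–A(5,1)= A(4,1)–B(4,2)≠ A(4,1)–A(5,1)= A(4,1)–B(5,2)≠ A(4,1)–B(5,0)≠ B(4,2)–A(4,3)≠ B(4,2)–B(5,2)= B(4,2)–A(5,3)≠ B(4,2)–A(5,1)≠ A(4,3)–A(4,4)= A(4,3)–A(5,3)= A(4,3)–A(5,4)= A(4,3)–B(5,2)≠ A(4,4)–A(5,4)= A(4,4)–B(5,5)≠ A(4,4)–A(5,3)=  → 9/18 unlike.
Row 5: B(5,0)–A(5,1)≠ B(5,0)–A(6,0)≠ B(5,0)–A(6,1)≠ A(5,1)–B(5,2)≠ A(5,1)–A(6,1)= A(5,1)–B(6,2)≠ A(5,1)–A(6,0)= B(5,2)–A(5,3)≠ B(5,2)–B(6,2)= B(5,2)–A(6,3)≠ B(5,2)–A(6,1)≠ A(5,3)–A(5,4)= A(5,3)–A(6,3)= A(5,3)–B(6,2)≠ A(5,4)–B(5,5)≠ A(5,4)–A(6,5)= A(5,4)–A(6,3)= B(5,5)–A(6,5)≠  → 11/18 unlike.
Row 6: A(6,0)–A(6,1)= A(6,1)–B(6,2)≠ B(6,2)–A(6,3)≠  → 2/3 unlike.
Total adjacent occupied pairs: 97; unlike-type pairs: 44.

44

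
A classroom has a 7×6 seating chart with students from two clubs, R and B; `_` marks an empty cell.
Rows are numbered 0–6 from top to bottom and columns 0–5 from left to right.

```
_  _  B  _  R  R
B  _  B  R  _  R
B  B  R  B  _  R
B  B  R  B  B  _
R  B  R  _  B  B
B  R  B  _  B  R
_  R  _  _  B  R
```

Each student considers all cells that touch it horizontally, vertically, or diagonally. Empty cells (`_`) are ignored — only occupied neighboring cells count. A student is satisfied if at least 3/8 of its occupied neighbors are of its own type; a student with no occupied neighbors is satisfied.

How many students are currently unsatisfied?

(0,2)B 1/2 satisfied
(0,4)R 3/3 satisfied
(0,5)R 2/2 satisfied
(1,0)B 2/2 satisfied
(1,2)B 3/5 satisfied
(1,3)R 2/5 satisfied
(1,5)R 3/3 satisfied
(2,0)B 4/4 satisfied
(2,1)B 5/7 satisfied
(2,2)R 2/7 not
(2,3)B 3/6 satisfied
(2,5)R 1/2 satisfied
(3,0)B 4/5 satisfied
(3,1)B 4/8 satisfied
(3,2)R 2/7 not
(3,3)B 3/6 satisfied
(3,4)B 4/5 satisfied
(4,0)R 1/5 not
(4,1)B 4/8 satisfied
(4,2)R 2/6 not
(4,4)B 4/5 satisfied
(4,5)B 3/4 satisfied
(5,0)B 1/4 not
(5,1)R 3/6 satisfied
(5,2)B 1/4 not
(5,4)B 3/5 satisfied
(5,5)R 1/5 not
(6,1)R 1/3 not
(6,4)B 1/3 not
(6,5)R 1/3 not
Unsatisfied: (2,2), (3,2), (4,0), (4,2), (5,0), (5,2), (5,5), (6,1), (6,4), (6,5) — 10 in total.

10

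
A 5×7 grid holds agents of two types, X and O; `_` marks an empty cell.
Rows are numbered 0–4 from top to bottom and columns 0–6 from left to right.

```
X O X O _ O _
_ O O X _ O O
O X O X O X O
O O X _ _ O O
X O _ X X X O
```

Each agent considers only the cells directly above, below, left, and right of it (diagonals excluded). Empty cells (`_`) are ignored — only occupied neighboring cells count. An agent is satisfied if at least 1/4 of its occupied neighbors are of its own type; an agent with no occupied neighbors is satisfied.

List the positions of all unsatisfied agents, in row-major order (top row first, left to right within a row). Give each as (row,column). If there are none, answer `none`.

Row 0: (0,0)X 0/1 ✗ · (0,1)O 1/3 ✓ · (0,2)X 0/3 ✗ · (0,3)O 0/2 ✗ · (0,5)O 1/1 ✓
Row 1: (1,1)O 2/3 ✓ · (1,2)O 2/4 ✓ · (1,3)X 1/3 ✓ · (1,5)O 2/3 ✓ · (1,6)O 2/2 ✓
Row 2: (2,0)O 1/2 ✓ · (2,1)X 0/4 ✗ · (2,2)O 1/4 ✓ · (2,3)X 1/3 ✓ · (2,4)O 0/2 ✗ · (2,5)X 0/4 ✗ · (2,6)O 2/3 ✓
Row 3: (3,0)O 2/3 ✓ · (3,1)O 2/4 ✓ · (3,2)X 0/2 ✗ · (3,5)O 1/3 ✓ · (3,6)O 3/3 ✓
Row 4: (4,0)X 0/2 ✗ · (4,1)O 1/2 ✓ · (4,3)X 1/1 ✓ · (4,4)X 2/2 ✓ · (4,5)X 1/3 ✓ · (4,6)O 1/2 ✓

(0,0), (0,2), (0,3), (2,1), (2,4), (2,5), (3,2), (4,0)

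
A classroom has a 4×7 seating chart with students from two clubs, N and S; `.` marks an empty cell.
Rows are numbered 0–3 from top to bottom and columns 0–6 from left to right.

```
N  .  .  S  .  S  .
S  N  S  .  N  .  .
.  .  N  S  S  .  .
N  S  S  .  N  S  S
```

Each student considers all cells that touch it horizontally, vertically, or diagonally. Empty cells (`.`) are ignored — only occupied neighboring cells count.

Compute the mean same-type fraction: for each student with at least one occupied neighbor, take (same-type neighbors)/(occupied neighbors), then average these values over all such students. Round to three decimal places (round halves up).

(0,0)N 1/2
(0,3)S 1/2
(0,5)S 0/1
(1,0)S 0/2
(1,1)N 2/4
(1,2)S 2/4
(1,4)N 0/4
(2,2)N 1/5
(2,3)S 3/6
(2,4)S 2/4
(3,0)N 0/1
(3,1)S 1/3
(3,2)S 2/3
(3,4)N 0/3
(3,5)S 2/3
(3,6)S 1/1
Sum over 16 students: 1/2 + 1/2 + 0/1 + 0/2 + 2/4 + 2/4 + 0/4 + 1/5 + 3/6 + 2/4 + 0/1 + 1/3 + 2/3 + 0/3 + 2/3 + 1/1 = 88/15; mean = 88/15 ÷ 16 = 11/30 = 0.366666… → 0.367.

0.367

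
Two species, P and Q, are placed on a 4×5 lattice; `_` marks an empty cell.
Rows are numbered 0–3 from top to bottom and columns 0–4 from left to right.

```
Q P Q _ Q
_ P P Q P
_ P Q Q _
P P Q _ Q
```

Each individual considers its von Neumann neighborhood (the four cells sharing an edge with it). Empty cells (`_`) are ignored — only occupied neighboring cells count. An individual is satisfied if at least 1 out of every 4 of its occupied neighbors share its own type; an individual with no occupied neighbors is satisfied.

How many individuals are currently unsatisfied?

4

(0,0)Q 0/1 unhappy
(0,1)P 1/3 ok
(0,2)Q 0/2 unhappy
(0,4)Q 0/1 unhappy
(1,1)P 3/3 ok
(1,2)P 1/4 ok
(1,3)Q 1/3 ok
(1,4)P 0/2 unhappy
(2,1)P 2/3 ok
(2,2)Q 2/4 ok
(2,3)Q 2/2 ok
(3,0)P 1/1 ok
(3,1)P 2/3 ok
(3,2)Q 1/2 ok
(3,4)Q 0/0 ok
Unsatisfied: (0,0), (0,2), (0,4), (1,4) — 4 in total.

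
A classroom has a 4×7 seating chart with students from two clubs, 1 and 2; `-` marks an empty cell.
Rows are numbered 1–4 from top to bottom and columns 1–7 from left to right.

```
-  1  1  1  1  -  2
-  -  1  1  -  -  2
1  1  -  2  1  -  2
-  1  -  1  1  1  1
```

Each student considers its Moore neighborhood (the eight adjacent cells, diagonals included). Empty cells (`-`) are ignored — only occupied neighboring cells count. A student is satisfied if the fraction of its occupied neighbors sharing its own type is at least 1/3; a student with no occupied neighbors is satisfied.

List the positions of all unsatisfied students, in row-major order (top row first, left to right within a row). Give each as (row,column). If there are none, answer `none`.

Row 1: (1,2)1 2/2 ok · (1,3)1 4/4 ok · (1,4)1 4/4 ok · (1,5)1 2/2 ok · (1,7)2 1/1 ok
Row 2: (2,3)1 5/6 ok · (2,4)1 5/6 ok · (2,7)2 2/2 ok
Row 3: (3,1)1 2/2 ok · (3,2)1 3/3 ok · (3,4)2 0/5 unhappy · (3,5)1 4/5 ok · (3,7)2 1/3 ok
Row 4: (4,2)1 2/2 ok · (4,4)1 2/3 ok · (4,5)1 3/4 ok · (4,6)1 3/4 ok · (4,7)1 1/2 ok

(3,4)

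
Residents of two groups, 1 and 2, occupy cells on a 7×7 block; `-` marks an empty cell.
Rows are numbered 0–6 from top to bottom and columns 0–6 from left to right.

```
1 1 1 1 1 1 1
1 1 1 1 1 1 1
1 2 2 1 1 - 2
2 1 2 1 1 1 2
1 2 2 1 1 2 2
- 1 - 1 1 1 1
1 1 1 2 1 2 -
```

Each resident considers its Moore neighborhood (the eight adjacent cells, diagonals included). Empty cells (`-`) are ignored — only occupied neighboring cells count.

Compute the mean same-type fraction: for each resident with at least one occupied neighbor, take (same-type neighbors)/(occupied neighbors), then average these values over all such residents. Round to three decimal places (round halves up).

Row 0: (0,0)1 3/3 · (0,1)1 5/5 · (0,2)1 5/5 · (0,3)1 5/5 · (0,4)1 5/5 · (0,5)1 5/5 · (0,6)1 3/3
Row 1: (1,0)1 4/5 · (1,1)1 6/8 · (1,2)1 6/8 · (1,3)1 7/8 · (1,4)1 7/7 · (1,5)1 6/7 · (1,6)1 3/4
Row 2: (2,0)1 3/5 · (2,1)2 3/8 · (2,2)2 2/8 · (2,3)1 6/8 · (2,4)1 7/7 · (2,6)2 1/4
Row 3: (3,0)2 2/5 · (3,1)1 2/8 · (3,2)2 4/8 · (3,3)1 5/8 · (3,4)1 6/7 · (3,5)1 3/7 · (3,6)2 3/4
Row 4: (4,0)1 2/4 · (4,1)2 3/6 · (4,2)2 2/7 · (4,3)1 5/7 · (4,4)1 7/8 · (4,5)2 2/8 · (4,6)2 2/5
Row 5: (5,1)1 4/6 · (5,3)1 5/7 · (5,4)1 5/8 · (5,5)1 4/7 · (5,6)1 1/4
Row 6: (6,0)1 2/2 · (6,1)1 3/3 · (6,2)1 3/4 · (6,3)2 0/4 · (6,4)1 3/5 · (6,5)2 0/4
Sum over 45 residents: 3/3 + 5/5 + 5/5 + 5/5 + 5/5 + 5/5 + 3/3 + 4/5 + 6/8 + 6/8 + 7/8 + 7/7 + 6/7 + 3/4 + 3/5 + 3/8 + 2/8 + 6/8 + 7/7 + 1/4 + 2/5 + 2/8 + 4/8 + 5/8 + 6/7 + 3/7 + 3/4 + 2/4 + 3/6 + 2/7 + 5/7 + 7/8 + 2/8 + 2/5 + 4/6 + 5/7 + 5/8 + 4/7 + 1/4 + 2/2 + 3/3 + 3/4 + 0/4 + 3/5 + 0/4 = 24797/840; mean = 24797/840 ÷ 45 = 24797/37800 = 0.656005… → 0.656.

0.656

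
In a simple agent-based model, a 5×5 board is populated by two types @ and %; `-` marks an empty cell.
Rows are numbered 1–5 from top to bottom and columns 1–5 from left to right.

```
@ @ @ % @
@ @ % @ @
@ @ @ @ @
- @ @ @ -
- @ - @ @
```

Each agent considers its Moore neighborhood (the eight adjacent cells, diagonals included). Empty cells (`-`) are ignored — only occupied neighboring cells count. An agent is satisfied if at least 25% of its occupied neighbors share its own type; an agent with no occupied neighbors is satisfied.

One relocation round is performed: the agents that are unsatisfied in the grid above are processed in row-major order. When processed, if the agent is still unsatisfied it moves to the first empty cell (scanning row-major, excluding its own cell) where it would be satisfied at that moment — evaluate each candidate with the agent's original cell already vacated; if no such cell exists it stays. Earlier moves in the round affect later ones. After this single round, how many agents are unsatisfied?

2

Initially unsatisfied (in order): (1,4), (2,3).
  (1,4): no empty cell satisfies it; stays.
  (2,3): no empty cell satisfies it; stays.
Resulting grid:
@ @ @ % @
@ @ % @ @
@ @ @ @ @
- @ @ @ -
- @ - @ @
Unsatisfied now: (1,4), (2,3).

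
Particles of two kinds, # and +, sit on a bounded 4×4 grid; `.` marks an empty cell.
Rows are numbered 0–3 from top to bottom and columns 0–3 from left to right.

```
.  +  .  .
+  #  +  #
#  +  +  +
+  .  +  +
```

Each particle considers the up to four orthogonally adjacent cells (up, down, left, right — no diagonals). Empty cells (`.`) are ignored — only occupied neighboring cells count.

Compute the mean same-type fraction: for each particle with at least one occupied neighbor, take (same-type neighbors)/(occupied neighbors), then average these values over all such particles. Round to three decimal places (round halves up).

(0,1)+ 0/1
(1,0)+ 0/2
(1,1)# 0/4
(1,2)+ 1/3
(1,3)# 0/2
(2,0)# 0/3
(2,1)+ 1/3
(2,2)+ 4/4
(2,3)+ 2/3
(3,0)+ 0/1
(3,2)+ 2/2
(3,3)+ 2/2
Sum over 12 particles: 0/1 + 0/2 + 0/4 + 1/3 + 0/2 + 0/3 + 1/3 + 4/4 + 2/3 + 0/1 + 2/2 + 2/2 = 13/3; mean = 13/3 ÷ 12 = 13/36 = 0.361111… → 0.361.

0.361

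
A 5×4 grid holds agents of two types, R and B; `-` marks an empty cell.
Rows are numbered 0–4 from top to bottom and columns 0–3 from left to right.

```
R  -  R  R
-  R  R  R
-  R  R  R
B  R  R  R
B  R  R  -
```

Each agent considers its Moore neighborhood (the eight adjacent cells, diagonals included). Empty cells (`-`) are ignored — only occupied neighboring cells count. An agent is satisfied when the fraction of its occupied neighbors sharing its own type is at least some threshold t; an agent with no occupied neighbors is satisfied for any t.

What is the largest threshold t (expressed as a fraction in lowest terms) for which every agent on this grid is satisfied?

Row 0: (0,0)R 1/1 · (0,2)R 4/4 · (0,3)R 3/3
Row 1: (1,1)R 5/5 · (1,2)R 7/7 · (1,3)R 5/5
Row 2: (2,1)R 5/6 · (2,2)R 8/8 · (2,3)R 5/5
Row 3: (3,0)B 1/4 · (3,1)R 5/7 · (3,2)R 7/7 · (3,3)R 4/4
Row 4: (4,0)B 1/3 · (4,1)R 3/5 · (4,2)R 4/4
The smallest same-type fraction is 1/4 at (3,0), which reduces to 1/4. Any threshold above that leaves this agent unsatisfied.

1/4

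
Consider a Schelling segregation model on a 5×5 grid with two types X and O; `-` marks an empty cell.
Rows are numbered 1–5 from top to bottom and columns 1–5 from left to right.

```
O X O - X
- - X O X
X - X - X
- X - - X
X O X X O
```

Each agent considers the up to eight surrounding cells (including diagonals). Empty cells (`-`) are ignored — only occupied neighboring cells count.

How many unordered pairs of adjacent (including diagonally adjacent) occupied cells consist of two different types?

13

Scan each occupied cell's neighbors to the right and below (and the two forward diagonals) so each pair is counted once.
From row 1: 4 unlike of 7 pairs (running 4/7).
From row 2: 4 unlike of 6 pairs (running 8/13).
From row 3: 0 unlike of 3 pairs (running 8/16).
From row 4: 2 unlike of 5 pairs (running 10/21).
From row 5: 3 unlike of 4 pairs (running 13/25).
Total adjacent occupied pairs: 25; unlike-type pairs: 13.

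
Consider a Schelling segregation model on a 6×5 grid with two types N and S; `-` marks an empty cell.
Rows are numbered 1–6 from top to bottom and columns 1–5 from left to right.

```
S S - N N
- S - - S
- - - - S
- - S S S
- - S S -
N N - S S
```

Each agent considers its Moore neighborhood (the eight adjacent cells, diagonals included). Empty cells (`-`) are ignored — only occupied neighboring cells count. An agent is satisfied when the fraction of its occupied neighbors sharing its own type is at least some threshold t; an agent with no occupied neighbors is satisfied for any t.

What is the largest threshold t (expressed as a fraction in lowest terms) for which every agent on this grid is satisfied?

1/3

Row 1: (1,1)S 2/2 · (1,2)S 2/2 · (1,4)N 1/2 · (1,5)N 1/2
Row 2: (2,2)S 2/2 · (2,5)S 1/3
Row 3: (3,5)S 3/3
Row 4: (4,3)S 3/3 · (4,4)S 5/5 · (4,5)S 3/3
Row 5: (5,3)S 4/5 · (5,4)S 6/6
Row 6: (6,1)N 1/1 · (6,2)N 1/2 · (6,4)S 3/3 · (6,5)S 2/2
The smallest same-type fraction is 1/3 at (2,5), which reduces to 1/3. Any threshold above that leaves this agent unsatisfied.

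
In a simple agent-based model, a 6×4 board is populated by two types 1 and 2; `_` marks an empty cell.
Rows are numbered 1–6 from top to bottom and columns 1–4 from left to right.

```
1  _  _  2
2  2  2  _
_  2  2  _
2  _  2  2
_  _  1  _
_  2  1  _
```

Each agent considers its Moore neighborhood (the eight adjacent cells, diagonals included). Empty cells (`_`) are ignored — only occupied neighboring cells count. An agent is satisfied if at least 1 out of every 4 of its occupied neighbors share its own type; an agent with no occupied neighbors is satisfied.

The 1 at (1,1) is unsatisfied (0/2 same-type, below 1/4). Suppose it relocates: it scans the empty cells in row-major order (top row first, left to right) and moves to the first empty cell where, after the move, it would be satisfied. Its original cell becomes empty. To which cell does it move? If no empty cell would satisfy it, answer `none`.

Vacating (1,1). Empty cells in order:
  (1,2): 0/3 same-type → still unsatisfied.
  (1,3): 0/3 same-type → still unsatisfied.
  (2,4): 0/3 same-type → still unsatisfied.
  (3,1): 0/4 same-type → still unsatisfied.
  (3,4): 0/4 same-type → still unsatisfied.
  (4,2): 1/5 same-type → still unsatisfied.
  (5,1): 0/2 same-type → still unsatisfied.
  (5,2): 2/5 same-type → satisfied — stop here.

(5,2)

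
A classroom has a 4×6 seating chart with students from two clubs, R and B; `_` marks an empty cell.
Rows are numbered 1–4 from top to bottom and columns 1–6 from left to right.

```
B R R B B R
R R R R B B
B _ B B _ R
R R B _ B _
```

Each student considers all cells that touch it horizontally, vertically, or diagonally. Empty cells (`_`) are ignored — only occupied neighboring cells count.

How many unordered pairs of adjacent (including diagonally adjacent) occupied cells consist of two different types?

Scan each occupied cell's neighbors to the right and below (and the two forward diagonals) so each pair is counted once.
From row 1: 10 unlike of 21 pairs (running 10/21).
From row 2: 10 unlike of 15 pairs (running 20/36).
From row 3: 4 unlike of 8 pairs (running 24/44).
From row 4: 1 unlike of 2 pairs (running 25/46).
Total adjacent occupied pairs: 46; unlike-type pairs: 25.

25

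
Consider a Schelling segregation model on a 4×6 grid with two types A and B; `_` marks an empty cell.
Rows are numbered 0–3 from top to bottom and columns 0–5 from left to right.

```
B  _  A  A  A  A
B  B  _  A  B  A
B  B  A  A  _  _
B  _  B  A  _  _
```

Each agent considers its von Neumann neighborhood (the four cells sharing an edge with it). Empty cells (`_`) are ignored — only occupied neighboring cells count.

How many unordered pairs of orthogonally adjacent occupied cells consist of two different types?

6

Scan each occupied cell's neighbors to the right and below so each pair is counted once.
From row 0: 1 unlike of 7 pairs (running 1/7).
From row 1: 2 unlike of 6 pairs (running 3/13).
From row 2: 2 unlike of 6 pairs (running 5/19).
From row 3: 1 unlike of 1 pairs (running 6/20).
Total adjacent occupied pairs: 20; unlike-type pairs: 6.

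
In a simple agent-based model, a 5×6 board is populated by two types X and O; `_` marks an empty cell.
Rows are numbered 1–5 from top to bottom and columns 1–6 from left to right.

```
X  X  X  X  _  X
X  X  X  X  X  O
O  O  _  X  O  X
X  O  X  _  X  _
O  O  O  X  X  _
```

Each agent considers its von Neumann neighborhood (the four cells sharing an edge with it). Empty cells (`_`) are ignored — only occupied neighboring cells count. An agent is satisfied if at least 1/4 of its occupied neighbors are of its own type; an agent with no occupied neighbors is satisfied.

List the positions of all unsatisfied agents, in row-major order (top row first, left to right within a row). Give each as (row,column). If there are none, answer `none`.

(1,1)X 2/2 ok
(1,2)X 3/3 ok
(1,3)X 3/3 ok
(1,4)X 2/2 ok
(1,6)X 0/1 unhappy
(2,1)X 2/3 ok
(2,2)X 3/4 ok
(2,3)X 3/3 ok
(2,4)X 4/4 ok
(2,5)X 1/3 ok
(2,6)O 0/3 unhappy
(3,1)O 1/3 ok
(3,2)O 2/3 ok
(3,4)X 1/2 ok
(3,5)O 0/4 unhappy
(3,6)X 0/2 unhappy
(4,1)X 0/3 unhappy
(4,2)O 2/4 ok
(4,3)X 0/2 unhappy
(4,5)X 1/2 ok
(5,1)O 1/2 ok
(5,2)O 3/3 ok
(5,3)O 1/3 ok
(5,4)X 1/2 ok
(5,5)X 2/2 ok

(1,6), (2,6), (3,5), (3,6), (4,1), (4,3)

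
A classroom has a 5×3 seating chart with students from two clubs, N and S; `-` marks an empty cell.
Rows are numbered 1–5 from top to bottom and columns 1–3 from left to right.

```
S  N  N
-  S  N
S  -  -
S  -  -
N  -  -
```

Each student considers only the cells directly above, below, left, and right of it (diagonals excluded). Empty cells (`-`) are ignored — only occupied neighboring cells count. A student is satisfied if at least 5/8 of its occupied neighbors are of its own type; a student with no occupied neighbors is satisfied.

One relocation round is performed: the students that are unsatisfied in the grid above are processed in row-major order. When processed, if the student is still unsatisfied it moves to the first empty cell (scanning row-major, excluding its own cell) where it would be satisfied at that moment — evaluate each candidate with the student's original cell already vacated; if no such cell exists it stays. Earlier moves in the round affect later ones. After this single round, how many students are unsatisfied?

Initially unsatisfied (in order): (1,1), (1,2), (2,2), (2,3), (4,1), (5,1).
  (1,1) → (2,1).
  (1,2) → (3,3).
  (2,2) → (1,1).
  (2,3): now satisfied by earlier moves; stays.
  (4,1) → (4,2).
  (5,1): now satisfied by earlier moves; stays.
Resulting grid:
S - N
S - N
S - N
- S -
N - -
All satisfied now.

0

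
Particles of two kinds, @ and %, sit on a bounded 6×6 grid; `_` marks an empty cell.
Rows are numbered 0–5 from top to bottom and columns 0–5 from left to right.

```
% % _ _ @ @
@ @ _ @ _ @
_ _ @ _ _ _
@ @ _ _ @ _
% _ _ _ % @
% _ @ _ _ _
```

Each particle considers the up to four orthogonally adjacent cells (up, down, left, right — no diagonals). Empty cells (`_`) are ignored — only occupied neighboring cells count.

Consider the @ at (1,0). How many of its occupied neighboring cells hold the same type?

1

Occupied neighbors of (1,0): (0,0)=%, (1,1)=@.
Same type (@): 1 of 2.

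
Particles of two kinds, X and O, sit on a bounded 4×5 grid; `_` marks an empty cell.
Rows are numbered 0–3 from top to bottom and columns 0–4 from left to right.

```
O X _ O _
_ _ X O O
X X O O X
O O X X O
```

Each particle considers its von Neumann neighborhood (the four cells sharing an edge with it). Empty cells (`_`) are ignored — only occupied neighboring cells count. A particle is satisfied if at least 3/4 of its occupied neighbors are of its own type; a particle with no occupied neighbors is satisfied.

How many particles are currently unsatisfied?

14

(0,0)O 0/1 not
(0,1)X 0/1 not
(0,3)O 1/1 satisfied
(1,2)X 0/2 not
(1,3)O 3/4 satisfied
(1,4)O 1/2 not
(2,0)X 1/2 not
(2,1)X 1/3 not
(2,2)O 1/4 not
(2,3)O 2/4 not
(2,4)X 0/3 not
(3,0)O 1/2 not
(3,1)O 1/3 not
(3,2)X 1/3 not
(3,3)X 1/3 not
(3,4)O 0/2 not
Unsatisfied: (0,0), (0,1), (1,2), (1,4), (2,0), (2,1), (2,2), (2,3), (2,4), (3,0), (3,1), (3,2), (3,3), (3,4) — 14 in total.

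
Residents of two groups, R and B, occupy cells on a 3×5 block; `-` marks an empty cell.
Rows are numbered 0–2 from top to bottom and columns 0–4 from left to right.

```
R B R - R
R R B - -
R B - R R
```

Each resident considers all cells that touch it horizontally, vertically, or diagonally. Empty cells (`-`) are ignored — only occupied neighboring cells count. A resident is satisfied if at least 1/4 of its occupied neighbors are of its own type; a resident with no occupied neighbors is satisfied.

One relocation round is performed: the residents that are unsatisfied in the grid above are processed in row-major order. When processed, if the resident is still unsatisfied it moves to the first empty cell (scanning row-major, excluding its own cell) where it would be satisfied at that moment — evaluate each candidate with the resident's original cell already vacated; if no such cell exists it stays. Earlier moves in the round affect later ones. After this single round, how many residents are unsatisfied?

Initially unsatisfied (in order): (0,1).
  (0,1) → (0,3).
Resulting grid:
R - R B R
R R B - -
R B - R R
Unsatisfied now: (0,4).

1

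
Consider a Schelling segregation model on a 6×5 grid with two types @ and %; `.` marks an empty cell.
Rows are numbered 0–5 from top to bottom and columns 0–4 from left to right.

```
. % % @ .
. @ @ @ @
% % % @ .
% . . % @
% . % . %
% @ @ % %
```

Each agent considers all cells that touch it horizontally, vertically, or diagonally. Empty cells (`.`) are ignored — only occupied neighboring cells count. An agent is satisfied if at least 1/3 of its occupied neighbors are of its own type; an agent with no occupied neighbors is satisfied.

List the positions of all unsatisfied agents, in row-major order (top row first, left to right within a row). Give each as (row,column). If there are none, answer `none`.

(0,1)% 1/3 ok
(0,2)% 1/5 unhappy
(0,3)@ 3/4 ok
(1,1)@ 1/6 unhappy
(1,2)@ 4/8 ok
(1,3)@ 4/6 ok
(1,4)@ 3/3 ok
(2,0)% 2/3 ok
(2,1)% 3/5 ok
(2,2)% 2/6 ok
(2,3)@ 4/6 ok
(3,0)% 3/3 ok
(3,3)% 3/5 ok
(3,4)@ 1/3 ok
(4,0)% 2/3 ok
(4,2)% 2/4 ok
(4,4)% 3/4 ok
(5,0)% 1/2 ok
(5,1)@ 1/4 unhappy
(5,2)@ 1/3 ok
(5,3)% 3/4 ok
(5,4)% 2/2 ok

(0,2), (1,1), (5,1)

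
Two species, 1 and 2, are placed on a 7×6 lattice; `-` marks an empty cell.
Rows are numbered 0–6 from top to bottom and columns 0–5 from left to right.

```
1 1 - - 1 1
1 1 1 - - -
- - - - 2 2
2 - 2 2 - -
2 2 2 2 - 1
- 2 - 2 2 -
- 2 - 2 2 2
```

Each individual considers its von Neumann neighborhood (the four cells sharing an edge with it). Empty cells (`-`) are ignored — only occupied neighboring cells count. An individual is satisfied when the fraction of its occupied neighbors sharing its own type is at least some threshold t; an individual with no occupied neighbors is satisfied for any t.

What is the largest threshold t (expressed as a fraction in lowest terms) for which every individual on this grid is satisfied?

Row 0: (0,0)1 2/2 · (0,1)1 2/2 · (0,4)1 1/1 · (0,5)1 1/1
Row 1: (1,0)1 2/2 · (1,1)1 3/3 · (1,2)1 1/1
Row 2: (2,4)2 1/1 · (2,5)2 1/1
Row 3: (3,0)2 1/1 · (3,2)2 2/2 · (3,3)2 2/2
Row 4: (4,0)2 2/2 · (4,1)2 3/3 · (4,2)2 3/3 · (4,3)2 3/3 · (4,5)1 — no occupied neighbors
Row 5: (5,1)2 2/2 · (5,3)2 3/3 · (5,4)2 2/2
Row 6: (6,1)2 1/1 · (6,3)2 2/2 · (6,4)2 3/3 · (6,5)2 1/1
The smallest same-type fraction is 2/2 at (0,0), which reduces to 1/1. Any threshold above that leaves this individual unsatisfied.

1/1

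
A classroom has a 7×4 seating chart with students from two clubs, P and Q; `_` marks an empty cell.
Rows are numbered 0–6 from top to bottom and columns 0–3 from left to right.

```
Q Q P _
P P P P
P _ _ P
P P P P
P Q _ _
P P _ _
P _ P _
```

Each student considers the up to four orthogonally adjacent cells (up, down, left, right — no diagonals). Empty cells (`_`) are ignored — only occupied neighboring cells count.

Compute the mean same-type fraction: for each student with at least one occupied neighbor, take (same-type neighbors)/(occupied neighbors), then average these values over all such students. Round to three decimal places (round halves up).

(0,0)Q 1/2
(0,1)Q 1/3
(0,2)P 1/2
(1,0)P 2/3
(1,1)P 2/3
(1,2)P 3/3
(1,3)P 2/2
(2,0)P 2/2
(2,3)P 2/2
(3,0)P 3/3
(3,1)P 2/3
(3,2)P 2/2
(3,3)P 2/2
(4,0)P 2/3
(4,1)Q 0/3
(5,0)P 3/3
(5,1)P 1/2
(6,0)P 1/1
(6,2)P — no occupied neighbors
Sum over 18 students: 1/2 + 1/3 + 1/2 + 2/3 + 2/3 + 3/3 + 2/2 + 2/2 + 2/2 + 3/3 + 2/3 + 2/2 + 2/2 + 2/3 + 0/3 + 3/3 + 1/2 + 1/1 = 27/2; mean = 27/2 ÷ 18 = 3/4 = 0.75 → 0.750.

0.750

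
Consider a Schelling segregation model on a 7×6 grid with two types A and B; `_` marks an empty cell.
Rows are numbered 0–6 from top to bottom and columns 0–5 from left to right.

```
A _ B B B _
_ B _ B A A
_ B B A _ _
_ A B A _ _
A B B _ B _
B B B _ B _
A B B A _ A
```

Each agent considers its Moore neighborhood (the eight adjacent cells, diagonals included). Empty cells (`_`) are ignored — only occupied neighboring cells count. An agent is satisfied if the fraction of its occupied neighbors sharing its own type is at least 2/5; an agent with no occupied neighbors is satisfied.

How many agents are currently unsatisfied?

(0,0)A 0/1 unhappy
(0,2)B 3/3 ok
(0,3)B 3/4 ok
(0,4)B 2/4 ok
(1,1)B 3/4 ok
(1,3)B 4/6 ok
(1,4)A 2/5 ok
(1,5)A 1/2 ok
(2,1)B 3/4 ok
(2,2)B 4/7 ok
(2,3)A 2/5 ok
(3,1)A 1/6 unhappy
(3,2)B 4/7 ok
(3,3)A 1/5 unhappy
(4,0)A 1/4 unhappy
(4,1)B 5/7 ok
(4,2)B 4/6 ok
(4,4)B 1/2 ok
(5,0)B 3/5 ok
(5,1)B 6/8 ok
(5,2)B 5/6 ok
(5,4)B 1/3 unhappy
(6,0)A 0/3 unhappy
(6,1)B 4/5 ok
(6,2)B 3/4 ok
(6,3)A 0/3 unhappy
(6,5)A 0/1 unhappy
Unsatisfied: (0,0), (3,1), (3,3), (4,0), (5,4), (6,0), (6,3), (6,5) — 8 in total.

8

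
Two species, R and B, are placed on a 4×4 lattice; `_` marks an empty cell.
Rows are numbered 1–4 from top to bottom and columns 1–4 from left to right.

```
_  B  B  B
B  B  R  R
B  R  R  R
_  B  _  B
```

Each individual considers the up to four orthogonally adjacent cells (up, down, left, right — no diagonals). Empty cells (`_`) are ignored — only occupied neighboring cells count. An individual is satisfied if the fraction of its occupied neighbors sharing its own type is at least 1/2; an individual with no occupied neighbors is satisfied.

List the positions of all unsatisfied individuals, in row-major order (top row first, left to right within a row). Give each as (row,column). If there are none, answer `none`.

(1,2)B 2/2 satisfied
(1,3)B 2/3 satisfied
(1,4)B 1/2 satisfied
(2,1)B 2/2 satisfied
(2,2)B 2/4 satisfied
(2,3)R 2/4 satisfied
(2,4)R 2/3 satisfied
(3,1)B 1/2 satisfied
(3,2)R 1/4 not
(3,3)R 3/3 satisfied
(3,4)R 2/3 satisfied
(4,2)B 0/1 not
(4,4)B 0/1 not

(3,2), (4,2), (4,4)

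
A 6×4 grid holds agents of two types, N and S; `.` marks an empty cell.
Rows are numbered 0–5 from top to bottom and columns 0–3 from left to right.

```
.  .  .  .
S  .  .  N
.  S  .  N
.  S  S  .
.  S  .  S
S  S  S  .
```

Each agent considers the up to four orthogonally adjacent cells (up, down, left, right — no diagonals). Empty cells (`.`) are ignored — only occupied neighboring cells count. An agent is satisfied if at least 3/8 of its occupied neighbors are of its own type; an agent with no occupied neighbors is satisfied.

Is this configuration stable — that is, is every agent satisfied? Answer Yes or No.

Row 1: (1,0)S 0/0 ✓ · (1,3)N 1/1 ✓
Row 2: (2,1)S 1/1 ✓ · (2,3)N 1/1 ✓
Row 3: (3,1)S 3/3 ✓ · (3,2)S 1/1 ✓
Row 4: (4,1)S 2/2 ✓ · (4,3)S 0/0 ✓
Row 5: (5,0)S 1/1 ✓ · (5,1)S 3/3 ✓ · (5,2)S 1/1 ✓
All meet the threshold, so the configuration is stable.

Yes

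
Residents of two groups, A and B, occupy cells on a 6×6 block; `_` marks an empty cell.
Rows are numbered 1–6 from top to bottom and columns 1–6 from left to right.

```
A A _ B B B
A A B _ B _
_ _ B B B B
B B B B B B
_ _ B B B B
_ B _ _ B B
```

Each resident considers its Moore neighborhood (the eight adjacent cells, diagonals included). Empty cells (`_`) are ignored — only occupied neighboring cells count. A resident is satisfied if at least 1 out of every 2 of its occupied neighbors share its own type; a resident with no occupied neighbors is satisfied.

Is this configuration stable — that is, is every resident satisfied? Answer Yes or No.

Row 1: (1,1)A 3/3 ok · (1,2)A 3/4 ok · (1,4)B 3/3 ok · (1,5)B 3/3 ok · (1,6)B 2/2 ok
Row 2: (2,1)A 3/3 ok · (2,2)A 3/5 ok · (2,3)B 3/5 ok · (2,5)B 6/6 ok
Row 3: (3,3)B 5/6 ok · (3,4)B 7/7 ok · (3,5)B 6/6 ok · (3,6)B 4/4 ok
Row 4: (4,1)B 1/1 ok · (4,2)B 4/4 ok · (4,3)B 6/6 ok · (4,4)B 8/8 ok · (4,5)B 8/8 ok · (4,6)B 5/5 ok
Row 5: (5,3)B 5/5 ok · (5,4)B 6/6 ok · (5,5)B 7/7 ok · (5,6)B 5/5 ok
Row 6: (6,2)B 1/1 ok · (6,5)B 4/4 ok · (6,6)B 3/3 ok
All meet the threshold, so the configuration is stable.

Yes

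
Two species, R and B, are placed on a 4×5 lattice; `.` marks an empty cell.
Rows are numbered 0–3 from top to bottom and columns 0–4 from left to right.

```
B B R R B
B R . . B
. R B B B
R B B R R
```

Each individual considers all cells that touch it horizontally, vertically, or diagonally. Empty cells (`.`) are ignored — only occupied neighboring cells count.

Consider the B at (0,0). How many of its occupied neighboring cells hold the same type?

Occupied neighbors of (0,0): (0,1)=B, (1,0)=B, (1,1)=R.
Same type (B): 2 of 3.

2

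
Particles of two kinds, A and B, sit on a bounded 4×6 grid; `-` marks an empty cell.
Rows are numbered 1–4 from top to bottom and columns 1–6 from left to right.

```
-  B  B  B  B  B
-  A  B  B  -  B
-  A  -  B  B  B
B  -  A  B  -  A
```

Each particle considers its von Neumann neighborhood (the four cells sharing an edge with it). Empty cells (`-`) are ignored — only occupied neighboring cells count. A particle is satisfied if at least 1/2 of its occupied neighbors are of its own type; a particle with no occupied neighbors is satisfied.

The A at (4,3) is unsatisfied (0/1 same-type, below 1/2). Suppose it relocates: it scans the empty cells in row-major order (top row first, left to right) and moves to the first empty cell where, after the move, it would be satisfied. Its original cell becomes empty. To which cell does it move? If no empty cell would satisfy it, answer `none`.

Vacating (4,3). Empty cells in order:
  (1,1): 0/1 same-type → still unsatisfied.
  (2,1): 1/1 same-type → satisfied — stop here.

(2,1)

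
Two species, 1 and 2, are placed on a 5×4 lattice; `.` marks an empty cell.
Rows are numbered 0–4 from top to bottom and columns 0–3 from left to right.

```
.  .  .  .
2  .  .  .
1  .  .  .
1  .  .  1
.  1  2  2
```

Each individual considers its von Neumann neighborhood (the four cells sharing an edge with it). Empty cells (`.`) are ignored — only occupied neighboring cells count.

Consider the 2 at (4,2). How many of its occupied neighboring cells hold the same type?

1

Occupied neighbors of (4,2): (4,1)=1, (4,3)=2.
Same type (2): 1 of 2.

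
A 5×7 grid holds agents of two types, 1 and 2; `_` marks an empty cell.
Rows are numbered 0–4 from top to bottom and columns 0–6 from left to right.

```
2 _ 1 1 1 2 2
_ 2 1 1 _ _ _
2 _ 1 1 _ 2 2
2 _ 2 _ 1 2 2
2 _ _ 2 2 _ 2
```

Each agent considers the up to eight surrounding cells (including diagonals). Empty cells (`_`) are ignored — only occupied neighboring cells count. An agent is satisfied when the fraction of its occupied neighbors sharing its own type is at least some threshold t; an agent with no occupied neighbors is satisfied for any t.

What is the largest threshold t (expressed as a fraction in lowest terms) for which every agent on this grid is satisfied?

(0,0)2 1/1
(0,2)1 3/4
(0,3)1 4/4
(0,4)1 2/3
(0,5)2 1/2
(0,6)2 1/1
(1,1)2 2/5
(1,2)1 5/6
(1,3)1 6/6
(2,0)2 2/2
(2,2)1 3/5
(2,3)1 4/5
(2,5)2 3/4
(2,6)2 3/3
(3,0)2 2/2
(3,2)2 1/3
(3,4)1 1/5
(3,5)2 5/6
(3,6)2 4/4
(4,0)2 1/1
(4,3)2 2/3
(4,4)2 2/3
(4,6)2 2/2
The smallest same-type fraction is 1/5 at (3,4), which reduces to 1/5. Any threshold above that leaves this agent unsatisfied.

1/5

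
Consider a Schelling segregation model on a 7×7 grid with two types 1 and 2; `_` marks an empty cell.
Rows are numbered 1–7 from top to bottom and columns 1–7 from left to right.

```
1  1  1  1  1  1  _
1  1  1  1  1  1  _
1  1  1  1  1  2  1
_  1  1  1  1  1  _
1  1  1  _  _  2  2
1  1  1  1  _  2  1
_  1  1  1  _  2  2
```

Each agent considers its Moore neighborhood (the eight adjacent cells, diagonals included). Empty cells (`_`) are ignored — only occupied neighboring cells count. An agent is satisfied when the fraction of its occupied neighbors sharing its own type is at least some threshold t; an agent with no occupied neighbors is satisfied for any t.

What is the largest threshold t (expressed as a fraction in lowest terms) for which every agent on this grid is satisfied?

Row 1: (1,1)1 3/3 · (1,2)1 5/5 · (1,3)1 5/5 · (1,4)1 5/5 · (1,5)1 5/5 · (1,6)1 3/3
Row 2: (2,1)1 5/5 · (2,2)1 8/8 · (2,3)1 8/8 · (2,4)1 8/8 · (2,5)1 7/8 · (2,6)1 5/6
Row 3: (3,1)1 4/4 · (3,2)1 7/7 · (3,3)1 8/8 · (3,4)1 8/8 · (3,5)1 7/8 · (3,6)2 0/6 · (3,7)1 2/3
Row 4: (4,2)1 7/7 · (4,3)1 7/7 · (4,4)1 6/6 · (4,5)1 4/6 · (4,6)1 3/6
Row 5: (5,1)1 4/4 · (5,2)1 7/7 · (5,3)1 7/7 · (5,6)2 2/5 · (5,7)2 2/4
Row 6: (6,1)1 4/4 · (6,2)1 7/7 · (6,3)1 7/7 · (6,4)1 4/4 · (6,6)2 4/5 · (6,7)1 0/5
Row 7: (7,2)1 4/4 · (7,3)1 5/5 · (7,4)1 3/3 · (7,6)2 2/3 · (7,7)2 2/3
The smallest same-type fraction is 0/6 at (3,6), which reduces to 0/1. Any threshold above that leaves this agent unsatisfied.

0/1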